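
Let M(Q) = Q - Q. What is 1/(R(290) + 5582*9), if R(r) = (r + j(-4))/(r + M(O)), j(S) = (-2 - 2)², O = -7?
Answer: 145/7284663 ≈ 1.9905e-5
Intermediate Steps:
j(S) = 16 (j(S) = (-4)² = 16)
M(Q) = 0
R(r) = (16 + r)/r (R(r) = (r + 16)/(r + 0) = (16 + r)/r)
1/(R(290) + 5582*9) = 1/((16 + 290)/290 + 5582*9) = 1/((1/290)*306 + 50238) = 1/(153/145 + 50238) = 1/(7284663/145) = 145/7284663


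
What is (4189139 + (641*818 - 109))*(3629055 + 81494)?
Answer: 17489182919032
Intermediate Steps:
(4189139 + (641*818 - 109))*(3629055 + 81494) = (4189139 + (524338 - 109))*3710549 = (4189139 + 524229)*3710549 = 4713368*3710549 = 17489182919032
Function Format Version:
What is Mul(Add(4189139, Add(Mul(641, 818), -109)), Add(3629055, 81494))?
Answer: 17489182919032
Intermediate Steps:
Mul(Add(4189139, Add(Mul(641, 818), -109)), Add(3629055, 81494)) = Mul(Add(4189139, Add(524338, -109)), 3710549) = Mul(Add(4189139, 524229), 3710549) = Mul(4713368, 3710549) = 17489182919032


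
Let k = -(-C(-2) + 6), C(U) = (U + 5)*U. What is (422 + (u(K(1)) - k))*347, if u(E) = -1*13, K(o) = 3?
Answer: 146087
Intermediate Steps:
C(U) = U*(5 + U) (C(U) = (5 + U)*U = U*(5 + U))
u(E) = -13
k = -12 (k = -(-(-2)*(5 - 2) + 6) = -(-(-2)*3 + 6) = -(-1*(-6) + 6) = -(6 + 6) = -1*12 = -12)
(422 + (u(K(1)) - k))*347 = (422 + (-13 - 1*(-12)))*347 = (422 + (-13 + 12))*347 = (422 - 1)*347 = 421*347 = 146087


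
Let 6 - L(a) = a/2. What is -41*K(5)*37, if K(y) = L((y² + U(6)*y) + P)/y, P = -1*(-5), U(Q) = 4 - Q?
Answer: 6068/5 ≈ 1213.6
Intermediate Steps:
P = 5
L(a) = 6 - a/2
K(y) = (7/2 + y - y²/2)/y (K(y) = (6 - ((y² + (4 - 1*6)*y) + 5)/2)/y = (6 - ((y² + (4 - 6)*y) + 5)/2)/y = (6 - ((y² - 2*y) + 5)/2)/y = (6 - (5 + y² - 2*y)/2)/y = (6 + (-5/2 + y - y²/2))/y = (7/2 + y - y²/2)/y)
-41*K(5)*37 = -41*(1 - ½*5 + (7/2)/5)*37 = -41*(1 - 5/2 + (7/2)*(⅕))*37 = -41*(1 - 5/2 + 7/10)*37 = -41*(-⅘)*37 = (164/5)*37 = 6068/5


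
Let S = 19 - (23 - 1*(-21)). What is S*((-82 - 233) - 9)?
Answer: 8100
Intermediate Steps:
S = -25 (S = 19 - (23 + 21) = 19 - 1*44 = 19 - 44 = -25)
S*((-82 - 233) - 9) = -25*((-82 - 233) - 9) = -25*(-315 - 9) = -25*(-324) = 8100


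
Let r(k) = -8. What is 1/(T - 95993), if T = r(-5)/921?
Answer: -921/88409561 ≈ -1.0417e-5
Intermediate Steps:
T = -8/921 ≈ -0.0086862
1/(T - 95993) = 1/(-8/921 - 95993) = 1/(-88409561/921) = -921/88409561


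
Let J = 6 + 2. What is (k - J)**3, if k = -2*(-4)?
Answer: 0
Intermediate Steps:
J = 8
k = 8
(k - J)**3 = (8 - 1*8)**3 = (8 - 8)**3 = 0**3 = 0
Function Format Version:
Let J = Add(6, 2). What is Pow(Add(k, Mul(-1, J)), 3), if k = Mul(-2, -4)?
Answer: 0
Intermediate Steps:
J = 8
k = 8
Pow(Add(k, Mul(-1, J)), 3) = Pow(Add(8, Mul(-1, 8)), 3) = Pow(Add(8, -8), 3) = Pow(0, 3) = 0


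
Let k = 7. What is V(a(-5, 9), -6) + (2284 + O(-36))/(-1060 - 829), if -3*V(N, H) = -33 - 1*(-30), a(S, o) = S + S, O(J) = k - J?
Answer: -438/1889 ≈ -0.23187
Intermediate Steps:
O(J) = 7 - J
a(S, o) = 2*S
V(N, H) = 1 (V(N, H) = -(-33 - 1*(-30))/3 = -(-33 + 30)/3 = -⅓*(-3) = 1)
V(a(-5, 9), -6) + (2284 + O(-36))/(-1060 - 829) = 1 + (2284 + (7 - 1*(-36)))/(-1060 - 829) = 1 + (2284 + (7 + 36))/(-1889) = 1 + (2284 + 43)*(-1/1889) = 1 + 2327*(-1/1889) = 1 - 2327/1889 = -438/1889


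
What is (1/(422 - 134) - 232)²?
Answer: 4464244225/82944 ≈ 53822.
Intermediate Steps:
(1/(422 - 134) - 232)² = (1/288 - 232)² = (-66815/288)² = 4464244225/82944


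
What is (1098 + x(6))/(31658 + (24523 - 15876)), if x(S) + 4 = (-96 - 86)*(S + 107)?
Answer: -19472/40305 ≈ -0.48312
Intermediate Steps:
x(S) = -19478 - 182*S (x(S) = -4 + (-96 - 86)*(S + 107) = -4 - 182*(107 + S) = -4 + (-19474 - 182*S) = -19478 - 182*S)
(1098 + x(6))/(31658 + (24523 - 15876)) = (1098 + (-19478 - 182*6))/(31658 + (24523 - 15876)) = (1098 + (-19478 - 1092))/(31658 + 8647) = (1098 - 20570)/40305 = -19472*1/40305 = -19472/40305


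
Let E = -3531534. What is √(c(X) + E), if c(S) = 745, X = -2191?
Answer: I*√3530789 ≈ 1879.0*I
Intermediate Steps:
√(c(X) + E) = √(745 - 3531534) = √(-3530789) = I*√3530789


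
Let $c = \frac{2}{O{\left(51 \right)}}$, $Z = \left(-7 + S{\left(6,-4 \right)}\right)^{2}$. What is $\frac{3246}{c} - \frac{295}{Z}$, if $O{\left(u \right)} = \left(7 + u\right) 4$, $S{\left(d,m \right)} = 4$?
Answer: $\frac{3388529}{9} \approx 3.765 \cdot 10^{5}$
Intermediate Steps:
$Z = 9$ ($Z = \left(-7 + 4\right)^{2} = \left(-3\right)^{2} = 9$)
$O{\left(u \right)} = 28 + 4 u$
$c = \frac{1}{116}$ ($c = \frac{2}{28 + 4 \cdot 51} = \frac{2}{28 + 204} = \frac{2}{232} = 2 \cdot \frac{1}{232} = \frac{1}{116} \approx 0.0086207$)
$\frac{3246}{c} - \frac{295}{Z} = 3246 \frac{1}{\frac{1}{116}} - \frac{295}{9} = 3246 \cdot 116 - \frac{295}{9} = 376536 - \frac{295}{9} = \frac{3388529}{9}$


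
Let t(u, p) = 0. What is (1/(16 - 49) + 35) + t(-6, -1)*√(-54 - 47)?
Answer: 1154/33 ≈ 34.970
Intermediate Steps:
(1/(16 - 49) + 35) + t(-6, -1)*√(-54 - 47) = (1/(16 - 49) + 35) + 0*√(-54 - 47) = (1/(-33) + 35) + 0*√(-101) = (-1/33 + 35) + 0*(I*√101) = 1154/33 + 0 = 1154/33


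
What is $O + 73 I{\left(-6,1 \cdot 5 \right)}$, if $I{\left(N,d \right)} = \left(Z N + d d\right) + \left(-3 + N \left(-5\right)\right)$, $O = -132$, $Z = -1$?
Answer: $4102$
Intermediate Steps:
$I{\left(N,d \right)} = -3 + d^{2} - 6 N$ ($I{\left(N,d \right)} = \left(- N + d d\right) + \left(-3 + N \left(-5\right)\right) = \left(- N + d^{2}\right) - \left(3 + 5 N\right) = \left(d^{2} - N\right) - \left(3 + 5 N\right) = -3 + d^{2} - 6 N$)
$O + 73 I{\left(-6,1 \cdot 5 \right)} = -132 + 73 \left(-3 + \left(1 \cdot 5\right)^{2} - -36\right) = -132 + 73 \left(-3 + 5^{2} + 36\right) = -132 + 73 \left(-3 + 25 + 36\right) = -132 + 73 \cdot 58 = -132 + 4234 = 4102$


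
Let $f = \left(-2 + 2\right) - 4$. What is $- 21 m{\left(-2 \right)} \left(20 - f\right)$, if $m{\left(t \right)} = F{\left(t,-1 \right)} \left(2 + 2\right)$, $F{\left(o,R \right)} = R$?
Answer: $2016$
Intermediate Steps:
$f = -4$ ($f = 0 - 4 = -4$)
$m{\left(t \right)} = -4$ ($m{\left(t \right)} = - (2 + 2) = \left(-1\right) 4 = -4$)
$- 21 m{\left(-2 \right)} \left(20 - f\right) = \left(-21\right) \left(-4\right) \left(20 - -4\right) = 84 \left(20 + 4\right) = 84 \cdot 24 = 2016$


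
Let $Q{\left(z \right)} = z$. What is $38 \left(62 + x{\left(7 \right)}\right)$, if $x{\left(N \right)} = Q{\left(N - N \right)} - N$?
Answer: $2090$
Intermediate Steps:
$x{\left(N \right)} = - N$ ($x{\left(N \right)} = \left(N - N\right) - N = 0 - N = - N$)
$38 \left(62 + x{\left(7 \right)}\right) = 38 \left(62 - 7\right) = 38 \cdot 55 = 2090$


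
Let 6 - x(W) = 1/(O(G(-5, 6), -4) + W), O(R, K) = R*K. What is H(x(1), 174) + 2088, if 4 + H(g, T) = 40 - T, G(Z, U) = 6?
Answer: 1950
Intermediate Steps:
O(R, K) = K*R
x(W) = 6 - 1/(-24 + W) (x(W) = 6 - 1/(-4*6 + W) = 6 - 1/(-24 + W))
H(g, T) = 36 - T (H(g, T) = -4 + (40 - T) = 36 - T)
H(x(1), 174) + 2088 = (36 - 1*174) + 2088 = (36 - 174) + 2088 = -138 + 2088 = 1950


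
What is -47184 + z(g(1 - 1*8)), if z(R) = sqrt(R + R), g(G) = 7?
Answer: -47184 + sqrt(14) ≈ -47180.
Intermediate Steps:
z(R) = sqrt(2)*sqrt(R) (z(R) = sqrt(2*R) = sqrt(2)*sqrt(R))
-47184 + z(g(1 - 1*8)) = -47184 + sqrt(2)*sqrt(7) = -47184 + sqrt(14)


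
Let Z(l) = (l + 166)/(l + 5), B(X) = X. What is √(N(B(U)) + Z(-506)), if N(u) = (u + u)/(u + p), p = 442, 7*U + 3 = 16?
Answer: √9849969618/119739 ≈ 0.82886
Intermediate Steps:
U = 13/7 (U = -3/7 + (⅐)*16 = -3/7 + 16/7 = 13/7 ≈ 1.8571)
Z(l) = (166 + l)/(5 + l)
N(u) = 2*u/(442 + u) (N(u) = (u + u)/(u + 442) = (2*u)/(442 + u) = 2*u/(442 + u))
√(N(B(U)) + Z(-506)) = √(2*(13/7)/(442 + 13/7) + (166 - 506)/(5 - 506)) = √(2*(13/7)/(3107/7) - 340/(-501)) = √(2*(13/7)*(7/3107) - 1/501*(-340)) = √(2/239 + 340/501) = √(82262/119739) = √9849969618/119739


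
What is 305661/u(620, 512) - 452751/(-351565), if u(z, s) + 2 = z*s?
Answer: 251180081403/111600090470 ≈ 2.2507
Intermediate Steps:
u(z, s) = -2 + s*z (u(z, s) = -2 + z*s = -2 + s*z)
305661/u(620, 512) - 452751/(-351565) = 305661/(-2 + 512*620) - 452751/(-351565) = 305661/(-2 + 317440) - 452751*(-1/351565) = 305661/317438 + 452751/351565 = 251180081403/111600090470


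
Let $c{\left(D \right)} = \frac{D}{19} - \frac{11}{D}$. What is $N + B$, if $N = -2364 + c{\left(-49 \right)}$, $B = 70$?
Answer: $- \frac{2137906}{931} \approx -2296.4$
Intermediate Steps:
$c{\left(D \right)} = - \frac{11}{D} + \frac{D}{19}$ ($c{\left(D \right)} = D \frac{1}{19} - \frac{11}{D} = \frac{D}{19} - \frac{11}{D} = - \frac{11}{D} + \frac{D}{19}$)
$N = - \frac{2203076}{931}$ ($N = -2364 + \left(- \frac{11}{-49} + \frac{1}{19} \left(-49\right)\right) = -2364 - \frac{2192}{931} = - \frac{2203076}{931} \approx -2366.4$)
$N + B = - \frac{2203076}{931} + 70 = - \frac{2137906}{931}$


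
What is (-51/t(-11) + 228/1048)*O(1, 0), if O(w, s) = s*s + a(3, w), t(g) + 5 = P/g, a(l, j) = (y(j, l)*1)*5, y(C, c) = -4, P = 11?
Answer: -22840/131 ≈ -174.35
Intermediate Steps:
a(l, j) = -20 (a(l, j) = -4*1*5 = -4*5 = -20)
t(g) = -5 + 11/g
O(w, s) = -20 + s² (O(w, s) = s*s - 20 = s² - 20 = -20 + s²)
(-51/t(-11) + 228/1048)*O(1, 0) = (-51/(-5 + 11/(-11)) + 228/1048)*(-20 + 0²) = (-51/(-5 + 11*(-1/11)) + 228*(1/1048))*(-20 + 0) = (-51/(-5 - 1) + 57/262)*(-20) = (-51/(-6) + 57/262)*(-20) = (-51*(-⅙) + 57/262)*(-20) = (17/2 + 57/262)*(-20) = (1142/131)*(-20) = -22840/131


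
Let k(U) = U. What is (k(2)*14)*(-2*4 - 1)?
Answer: -252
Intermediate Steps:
(k(2)*14)*(-2*4 - 1) = (2*14)*(-2*4 - 1) = 28*(-8 - 1) = 28*(-9) = -252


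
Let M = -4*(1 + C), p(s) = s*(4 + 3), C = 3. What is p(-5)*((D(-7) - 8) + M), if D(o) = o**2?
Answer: -875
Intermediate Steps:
p(s) = 7*s (p(s) = s*7 = 7*s)
M = -16 (M = -4*(1 + 3) = -4*4 = -16)
p(-5)*((D(-7) - 8) + M) = (7*(-5))*(((-7)**2 - 8) - 16) = -35*((49 - 8) - 16) = -35*(41 - 16) = -35*25 = -875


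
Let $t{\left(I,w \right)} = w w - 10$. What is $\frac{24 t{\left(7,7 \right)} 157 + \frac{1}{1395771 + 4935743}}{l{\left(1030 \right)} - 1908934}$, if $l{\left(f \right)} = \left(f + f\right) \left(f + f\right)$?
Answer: $\frac{930428645329}{14781970464324} \approx 0.062943$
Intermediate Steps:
$t{\left(I,w \right)} = -10 + w^{2}$ ($t{\left(I,w \right)} = w^{2} - 10 = -10 + w^{2}$)
$l{\left(f \right)} = 4 f^{2}$ ($l{\left(f \right)} = 2 f 2 f = 4 f^{2}$)
$\frac{24 t{\left(7,7 \right)} 157 + \frac{1}{1395771 + 4935743}}{l{\left(1030 \right)} - 1908934} = \frac{24 \left(-10 + 7^{2}\right) 157 + \frac{1}{1395771 + 4935743}}{4 \cdot 1030^{2} - 1908934} = \frac{24 \left(-10 + 49\right) 157 + \frac{1}{6331514}}{4 \cdot 1060900 - 1908934} = \frac{24 \cdot 39 \cdot 157 + \frac{1}{6331514}}{4243600 - 1908934} = \frac{936 \cdot 157 + \frac{1}{6331514}}{2334666} = \left(146952 + \frac{1}{6331514}\right) \frac{1}{2334666} = \frac{930428645329}{6331514} \cdot \frac{1}{2334666} = \frac{930428645329}{14781970464324}$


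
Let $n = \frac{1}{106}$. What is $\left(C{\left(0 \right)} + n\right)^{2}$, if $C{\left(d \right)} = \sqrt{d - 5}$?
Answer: $- \frac{56179}{11236} + \frac{i \sqrt{5}}{53} \approx -4.9999 + 0.04219 i$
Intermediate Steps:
$C{\left(d \right)} = \sqrt{-5 + d}$
$n = \frac{1}{106} \approx 0.009434$
$\left(C{\left(0 \right)} + n\right)^{2} = \left(\sqrt{-5 + 0} + \frac{1}{106}\right)^{2} = \left(\sqrt{-5} + \frac{1}{106}\right)^{2} = \left(i \sqrt{5} + \frac{1}{106}\right)^{2} = \left(\frac{1}{106} + i \sqrt{5}\right)^{2}$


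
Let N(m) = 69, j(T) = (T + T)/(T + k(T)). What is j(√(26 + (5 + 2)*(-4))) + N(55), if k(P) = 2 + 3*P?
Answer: (-69*I + 139*√2)/(-I + 2*√2) ≈ 69.444 + 0.15713*I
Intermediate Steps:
j(T) = 2*T/(2 + 4*T) (j(T) = (T + T)/(T + (2 + 3*T)) = (2*T)/(2 + 4*T) = 2*T/(2 + 4*T))
j(√(26 + (5 + 2)*(-4))) + N(55) = √(26 + (5 + 2)*(-4))/(1 + 2*√(26 + (5 + 2)*(-4))) + 69 = √(26 + 7*(-4))/(1 + 2*√(26 + 7*(-4))) + 69 = √(26 - 28)/(1 + 2*√(26 - 28)) + 69 = √(-2)/(1 + 2*√(-2)) + 69 = (I*√2)/(1 + 2*(I*√2)) + 69 = (I*√2)/(1 + 2*I*√2) + 69 = I*√2/(1 + 2*I*√2) + 69 = 69 + I*√2/(1 + 2*I*√2)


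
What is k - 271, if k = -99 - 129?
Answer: -499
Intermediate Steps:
k = -228
k - 271 = -228 - 271 = -499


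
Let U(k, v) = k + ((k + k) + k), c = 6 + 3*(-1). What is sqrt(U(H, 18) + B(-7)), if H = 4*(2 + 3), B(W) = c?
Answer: sqrt(83) ≈ 9.1104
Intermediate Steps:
c = 3 (c = 6 - 3 = 3)
B(W) = 3
H = 20 (H = 4*5 = 20)
U(k, v) = 4*k (U(k, v) = k + (2*k + k) = k + 3*k = 4*k)
sqrt(U(H, 18) + B(-7)) = sqrt(4*20 + 3) = sqrt(80 + 3) = sqrt(83)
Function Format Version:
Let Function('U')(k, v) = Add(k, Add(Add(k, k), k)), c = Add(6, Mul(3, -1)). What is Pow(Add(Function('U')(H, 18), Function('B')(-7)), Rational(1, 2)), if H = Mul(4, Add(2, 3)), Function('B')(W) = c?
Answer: Pow(83, Rational(1, 2)) ≈ 9.1104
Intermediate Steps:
c = 3 (c = Add(6, -3) = 3)
Function('B')(W) = 3
H = 20 (H = Mul(4, 5) = 20)
Function('U')(k, v) = Mul(4, k) (Function('U')(k, v) = Add(k, Add(Mul(2, k), k)) = Add(k, Mul(3, k)) = Mul(4, k))
Pow(Add(Function('U')(H, 18), Function('B')(-7)), Rational(1, 2)) = Pow(Add(Mul(4, 20), 3), Rational(1, 2)) = Pow(Add(80, 3), Rational(1, 2)) = Pow(83, Rational(1, 2))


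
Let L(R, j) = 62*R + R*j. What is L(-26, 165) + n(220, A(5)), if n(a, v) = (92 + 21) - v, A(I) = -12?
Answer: -5777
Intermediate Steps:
n(a, v) = 113 - v
L(-26, 165) + n(220, A(5)) = -26*(62 + 165) + (113 - 1*(-12)) = -26*227 + (113 + 12) = -5902 + 125 = -5777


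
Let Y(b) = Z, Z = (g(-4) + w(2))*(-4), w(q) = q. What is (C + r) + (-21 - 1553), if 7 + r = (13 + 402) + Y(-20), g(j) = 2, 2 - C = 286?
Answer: -1466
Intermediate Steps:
C = -284 (C = 2 - 1*286 = 2 - 286 = -284)
Z = -16 (Z = (2 + 2)*(-4) = 4*(-4) = -16)
Y(b) = -16
r = 392 (r = -7 + ((13 + 402) - 16) = -7 + (415 - 16) = -7 + 399 = 392)
(C + r) + (-21 - 1553) = (-284 + 392) + (-21 - 1553) = 108 - 1574 = -1466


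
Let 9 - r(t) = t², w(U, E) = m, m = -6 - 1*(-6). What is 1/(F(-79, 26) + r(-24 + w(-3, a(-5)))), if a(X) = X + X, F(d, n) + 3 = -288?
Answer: -1/858 ≈ -0.0011655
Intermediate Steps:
m = 0 (m = -6 + 6 = 0)
F(d, n) = -291 (F(d, n) = -3 - 288 = -291)
a(X) = 2*X
w(U, E) = 0
r(t) = 9 - t²
1/(F(-79, 26) + r(-24 + w(-3, a(-5)))) = 1/(-291 + (9 - (-24 + 0)²)) = 1/(-291 + (9 - 1*(-24)²)) = 1/(-291 + (9 - 1*576)) = 1/(-291 + (9 - 576)) = 1/(-291 - 567) = 1/(-858) = -1/858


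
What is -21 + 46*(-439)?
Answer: -20215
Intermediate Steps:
-21 + 46*(-439) = -21 - 20194 = -20215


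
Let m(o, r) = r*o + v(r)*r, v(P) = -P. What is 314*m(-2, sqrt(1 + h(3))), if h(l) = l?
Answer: -2512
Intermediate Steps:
m(o, r) = -r**2 + o*r (m(o, r) = r*o + (-r)*r = o*r - r**2 = -r**2 + o*r)
314*m(-2, sqrt(1 + h(3))) = 314*(sqrt(1 + 3)*(-2 - sqrt(1 + 3))) = 314*(sqrt(4)*(-2 - sqrt(4))) = 314*(2*(-2 - 1*2)) = 314*(2*(-2 - 2)) = 314*(2*(-4)) = 314*(-8) = -2512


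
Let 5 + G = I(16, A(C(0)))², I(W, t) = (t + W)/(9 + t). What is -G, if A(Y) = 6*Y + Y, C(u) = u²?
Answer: 149/81 ≈ 1.8395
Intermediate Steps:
A(Y) = 7*Y
I(W, t) = (W + t)/(9 + t)
G = -149/81 (G = -5 + ((16 + 7*0²)/(9 + 7*0²))² = -5 + ((16 + 7*0)/(9 + 7*0))² = -5 + ((16 + 0)/(9 + 0))² = -5 + (16/9)² = -5 + 256/81 = -149/81 ≈ -1.8395)
-G = -1*(-149/81) = 149/81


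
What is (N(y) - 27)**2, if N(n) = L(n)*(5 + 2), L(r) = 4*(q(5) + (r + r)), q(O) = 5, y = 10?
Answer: 452929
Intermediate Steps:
L(r) = 20 + 8*r (L(r) = 4*(5 + (r + r)) = 4*(5 + 2*r) = 20 + 8*r)
N(n) = 140 + 56*n (N(n) = (20 + 8*n)*(5 + 2) = (20 + 8*n)*7 = 140 + 56*n)
(N(y) - 27)**2 = ((140 + 56*10) - 27)**2 = ((140 + 560) - 27)**2 = (700 - 27)**2 = 673**2 = 452929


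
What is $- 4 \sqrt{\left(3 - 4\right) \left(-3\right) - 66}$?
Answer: $- 12 i \sqrt{7} \approx - 31.749 i$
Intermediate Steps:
$- 4 \sqrt{\left(3 - 4\right) \left(-3\right) - 66} = - 4 \sqrt{\left(-1\right) \left(-3\right) - 66} = - 4 \sqrt{3 - 66} = - 4 \sqrt{-63} = - 4 \cdot 3 i \sqrt{7} = - 12 i \sqrt{7}$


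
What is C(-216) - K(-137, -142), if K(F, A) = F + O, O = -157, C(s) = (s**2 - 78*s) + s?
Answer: 63582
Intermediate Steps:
C(s) = s**2 - 77*s
K(F, A) = -157 + F (K(F, A) = F - 157 = -157 + F)
C(-216) - K(-137, -142) = -216*(-77 - 216) - (-157 - 137) = -216*(-293) - 1*(-294) = 63288 + 294 = 63582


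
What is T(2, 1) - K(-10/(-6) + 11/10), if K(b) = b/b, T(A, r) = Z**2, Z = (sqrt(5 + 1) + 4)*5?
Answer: 549 + 200*sqrt(6) ≈ 1038.9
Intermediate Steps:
Z = 20 + 5*sqrt(6) (Z = (sqrt(6) + 4)*5 = (4 + sqrt(6))*5 = 20 + 5*sqrt(6) ≈ 32.247)
T(A, r) = (20 + 5*sqrt(6))**2
K(b) = 1
T(2, 1) - K(-10/(-6) + 11/10) = (550 + 200*sqrt(6)) - 1*1 = (550 + 200*sqrt(6)) - 1 = 549 + 200*sqrt(6)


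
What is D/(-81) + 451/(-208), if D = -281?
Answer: 21917/16848 ≈ 1.3009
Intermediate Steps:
D/(-81) + 451/(-208) = -281/(-81) + 451/(-208) = -281*(-1/81) + 451*(-1/208) = 281/81 - 451/208 = 21917/16848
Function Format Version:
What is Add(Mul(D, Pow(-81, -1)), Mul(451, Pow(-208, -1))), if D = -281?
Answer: Rational(21917, 16848) ≈ 1.3009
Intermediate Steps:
Add(Mul(D, Pow(-81, -1)), Mul(451, Pow(-208, -1))) = Add(Mul(-281, Pow(-81, -1)), Mul(451, Pow(-208, -1))) = Add(Mul(-281, Rational(-1, 81)), Mul(451, Rational(-1, 208))) = Add(Rational(281, 81), Rational(-451, 208)) = Rational(21917, 16848)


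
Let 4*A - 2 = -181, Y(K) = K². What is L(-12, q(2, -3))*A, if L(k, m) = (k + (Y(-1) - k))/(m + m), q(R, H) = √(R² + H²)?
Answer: -179*√13/104 ≈ -6.2057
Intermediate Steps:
A = -179/4 (A = ½ + (¼)*(-181) = ½ - 181/4 = -179/4 ≈ -44.750)
q(R, H) = √(H² + R²)
L(k, m) = 1/(2*m) (L(k, m) = (k + ((-1)² - k))/(m + m) = (k + (1 - k))/((2*m)) = 1*(1/(2*m)) = 1/(2*m))
L(-12, q(2, -3))*A = (1/(2*(√((-3)² + 2²))))*(-179/4) = (1/(2*(√(9 + 4))))*(-179/4) = (1/(2*(√13)))*(-179/4) = ((√13/13)/2)*(-179/4) = (√13/26)*(-179/4) = -179*√13/104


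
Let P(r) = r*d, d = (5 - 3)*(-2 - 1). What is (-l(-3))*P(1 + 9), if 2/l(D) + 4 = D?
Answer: -120/7 ≈ -17.143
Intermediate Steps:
l(D) = 2/(-4 + D)
d = -6 (d = 2*(-3) = -6)
P(r) = -6*r (P(r) = r*(-6) = -6*r)
(-l(-3))*P(1 + 9) = (-2/(-4 - 3))*(-6*(1 + 9)) = (-2/(-7))*(-6*10) = -2*(-1)/7*(-60) = -1*(-2/7)*(-60) = (2/7)*(-60) = -120/7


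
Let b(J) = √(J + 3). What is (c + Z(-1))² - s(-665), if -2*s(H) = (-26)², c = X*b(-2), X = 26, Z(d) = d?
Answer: 963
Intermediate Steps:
b(J) = √(3 + J)
c = 26 (c = 26*√(3 - 2) = 26*√1 = 26*1 = 26)
s(H) = -338 (s(H) = -½*(-26)² = -½*676 = -338)
(c + Z(-1))² - s(-665) = (26 - 1)² - 1*(-338) = 25² + 338 = 625 + 338 = 963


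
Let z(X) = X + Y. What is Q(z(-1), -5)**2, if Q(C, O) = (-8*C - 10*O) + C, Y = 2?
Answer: 1849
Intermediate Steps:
z(X) = 2 + X (z(X) = X + 2 = 2 + X)
Q(C, O) = -10*O - 7*C (Q(C, O) = (-10*O - 8*C) + C = -10*O - 7*C)
Q(z(-1), -5)**2 = (-10*(-5) - 7*(2 - 1))**2 = (50 - 7*1)**2 = (50 - 7)**2 = 43**2 = 1849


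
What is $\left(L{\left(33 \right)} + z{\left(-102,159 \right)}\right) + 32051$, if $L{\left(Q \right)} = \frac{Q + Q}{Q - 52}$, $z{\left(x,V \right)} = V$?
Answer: $\frac{611924}{19} \approx 32207.0$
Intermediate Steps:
$L{\left(Q \right)} = \frac{2 Q}{-52 + Q}$
$\left(L{\left(33 \right)} + z{\left(-102,159 \right)}\right) + 32051 = \left(2 \cdot 33 \frac{1}{-52 + 33} + 159\right) + 32051 = \left(2 \cdot 33 \frac{1}{-19} + 159\right) + 32051 = \left(2 \cdot 33 \left(- \frac{1}{19}\right) + 159\right) + 32051 = \left(- \frac{66}{19} + 159\right) + 32051 = \frac{2955}{19} + 32051 = \frac{611924}{19}$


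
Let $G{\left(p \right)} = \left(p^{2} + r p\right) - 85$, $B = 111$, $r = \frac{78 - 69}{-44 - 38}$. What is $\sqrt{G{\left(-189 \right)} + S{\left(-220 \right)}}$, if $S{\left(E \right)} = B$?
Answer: $\frac{\sqrt{240502310}}{82} \approx 189.12$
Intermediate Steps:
$r = - \frac{9}{82}$ ($r = \frac{9}{-82} = 9 \left(- \frac{1}{82}\right) = - \frac{9}{82} \approx -0.10976$)
$S{\left(E \right)} = 111$
$G{\left(p \right)} = -85 + p^{2} - \frac{9 p}{82}$ ($G{\left(p \right)} = \left(p^{2} - \frac{9 p}{82}\right) - 85 = -85 + p^{2} - \frac{9 p}{82}$)
$\sqrt{G{\left(-189 \right)} + S{\left(-220 \right)}} = \sqrt{\left(-85 + \left(-189\right)^{2} - - \frac{1701}{82}\right) + 111} = \sqrt{\left(-85 + 35721 + \frac{1701}{82}\right) + 111} = \sqrt{\frac{2923853}{82} + 111} = \sqrt{\frac{2932955}{82}} = \frac{\sqrt{240502310}}{82}$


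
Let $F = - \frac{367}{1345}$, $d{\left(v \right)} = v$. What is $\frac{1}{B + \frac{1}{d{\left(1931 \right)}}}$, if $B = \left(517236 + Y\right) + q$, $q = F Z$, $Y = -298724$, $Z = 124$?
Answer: $\frac{2597195}{567430399237} \approx 4.5771 \cdot 10^{-6}$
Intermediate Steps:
$F = - \frac{367}{1345}$ ($F = \left(-367\right) \frac{1}{1345} = - \frac{367}{1345} \approx -0.27286$)
$q = - \frac{45508}{1345}$ ($q = \left(- \frac{367}{1345}\right) 124 = - \frac{45508}{1345} \approx -33.835$)
$B = \frac{293853132}{1345}$ ($B = \left(517236 - 298724\right) - \frac{45508}{1345} = 218512 - \frac{45508}{1345} = \frac{293853132}{1345} \approx 2.1848 \cdot 10^{5}$)
$\frac{1}{B + \frac{1}{d{\left(1931 \right)}}} = \frac{1}{\frac{293853132}{1345} + \frac{1}{1931}} = \frac{1}{\frac{567430399237}{2597195}} = \frac{2597195}{567430399237}$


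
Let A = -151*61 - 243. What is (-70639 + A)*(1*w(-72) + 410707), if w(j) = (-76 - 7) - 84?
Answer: -32881380220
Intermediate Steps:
A = -9454 (A = -9211 - 243 = -9454)
w(j) = -167 (w(j) = -83 - 84 = -167)
(-70639 + A)*(1*w(-72) + 410707) = (-70639 - 9454)*(1*(-167) + 410707) = -80093*(-167 + 410707) = -80093*410540 = -32881380220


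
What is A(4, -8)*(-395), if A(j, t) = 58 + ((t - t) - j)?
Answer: -21330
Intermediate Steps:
A(j, t) = 58 - j (A(j, t) = 58 + (0 - j) = 58 - j)
A(4, -8)*(-395) = (58 - 1*4)*(-395) = (58 - 4)*(-395) = 54*(-395) = -21330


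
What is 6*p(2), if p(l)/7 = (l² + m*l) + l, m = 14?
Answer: 1428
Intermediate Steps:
p(l) = 7*l² + 105*l (p(l) = 7*((l² + 14*l) + l) = 7*(l² + 15*l) = 7*l² + 105*l)
6*p(2) = 6*(7*2*(15 + 2)) = 6*(7*2*17) = 6*238 = 1428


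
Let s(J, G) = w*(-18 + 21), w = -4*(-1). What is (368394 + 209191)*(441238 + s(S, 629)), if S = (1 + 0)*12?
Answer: 254859381250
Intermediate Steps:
S = 12 (S = 1*12 = 12)
w = 4
s(J, G) = 12 (s(J, G) = 4*(-18 + 21) = 4*3 = 12)
(368394 + 209191)*(441238 + s(S, 629)) = (368394 + 209191)*(441238 + 12) = 577585*441250 = 254859381250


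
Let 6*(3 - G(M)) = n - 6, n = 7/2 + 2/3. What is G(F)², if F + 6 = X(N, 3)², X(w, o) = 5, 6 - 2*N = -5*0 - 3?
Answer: 14161/1296 ≈ 10.927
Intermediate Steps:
N = 9/2 (N = 3 - (-5*0 - 3)/2 = 3 - (0 - 3)/2 = 3 - ½*(-3) = 3 + 3/2 = 9/2 ≈ 4.5000)
n = 25/6 (n = 7*(½) + 2*(⅓) = 7/2 + ⅔ = 25/6 ≈ 4.1667)
F = 19 (F = -6 + 5² = -6 + 25 = 19)
G(M) = 119/36 (G(M) = 3 - (25/6 - 6)/6 = 3 - ⅙*(-11/6) = 3 + 11/36 = 119/36)
G(F)² = (119/36)² = 14161/1296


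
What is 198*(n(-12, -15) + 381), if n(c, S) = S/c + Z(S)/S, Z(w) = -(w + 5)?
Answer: 151107/2 ≈ 75554.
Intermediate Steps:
Z(w) = -5 - w (Z(w) = -(5 + w) = -5 - w)
n(c, S) = S/c + (-5 - S)/S
198*(n(-12, -15) + 381) = 198*((-1 - 5/(-15) - 15/(-12)) + 381) = 198*((-1 - 5*(-1/15) - 15*(-1/12)) + 381) = 198*((-1 + 1/3 + 5/4) + 381) = 198*(7/12 + 381) = 198*(4579/12) = 151107/2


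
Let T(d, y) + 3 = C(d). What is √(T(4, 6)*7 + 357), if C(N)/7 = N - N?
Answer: 4*√21 ≈ 18.330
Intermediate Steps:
C(N) = 0 (C(N) = 7*(N - N) = 7*0 = 0)
T(d, y) = -3 (T(d, y) = -3 + 0 = -3)
√(T(4, 6)*7 + 357) = √(-3*7 + 357) = √(-21 + 357) = √336 = 4*√21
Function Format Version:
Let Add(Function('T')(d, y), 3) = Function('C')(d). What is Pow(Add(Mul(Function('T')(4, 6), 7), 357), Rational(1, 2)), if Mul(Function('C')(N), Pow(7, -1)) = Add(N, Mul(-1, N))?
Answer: Mul(4, Pow(21, Rational(1, 2))) ≈ 18.330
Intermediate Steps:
Function('C')(N) = 0 (Function('C')(N) = Mul(7, Add(N, Mul(-1, N))) = Mul(7, 0) = 0)
Function('T')(d, y) = -3 (Function('T')(d, y) = Add(-3, 0) = -3)
Pow(Add(Mul(Function('T')(4, 6), 7), 357), Rational(1, 2)) = Pow(Add(Mul(-3, 7), 357), Rational(1, 2)) = Pow(Add(-21, 357), Rational(1, 2)) = Pow(336, Rational(1, 2)) = Mul(4, Pow(21, Rational(1, 2)))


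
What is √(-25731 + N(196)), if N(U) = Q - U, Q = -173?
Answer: 30*I*√29 ≈ 161.55*I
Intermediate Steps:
N(U) = -173 - U
√(-25731 + N(196)) = √(-25731 + (-173 - 1*196)) = √(-25731 + (-173 - 196)) = √(-25731 - 369) = √(-26100) = 30*I*√29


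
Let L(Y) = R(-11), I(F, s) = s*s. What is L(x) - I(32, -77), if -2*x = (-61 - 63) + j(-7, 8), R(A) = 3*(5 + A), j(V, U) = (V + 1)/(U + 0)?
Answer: -5947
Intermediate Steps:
j(V, U) = (1 + V)/U
I(F, s) = s**2
R(A) = 15 + 3*A
x = 499/8 (x = -((-61 - 63) + (1 - 7)/8)/2 = -(-124 + (1/8)*(-6))/2 = -(-124 - 3/4)/2 = -1/2*(-499/4) = 499/8 ≈ 62.375)
L(Y) = -18 (L(Y) = 15 + 3*(-11) = 15 - 33 = -18)
L(x) - I(32, -77) = -18 - 1*(-77)**2 = -18 - 1*5929 = -18 - 5929 = -5947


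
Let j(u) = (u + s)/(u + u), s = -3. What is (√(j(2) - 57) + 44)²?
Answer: (88 + I*√229)²/4 ≈ 1878.8 + 665.84*I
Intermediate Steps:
j(u) = (-3 + u)/(2*u) (j(u) = (u - 3)/(u + u) = (-3 + u)/((2*u)) = (-3 + u)*(1/(2*u)) = (-3 + u)/(2*u))
(√(j(2) - 57) + 44)² = (√((½)*(-3 + 2)/2 - 57) + 44)² = (√((½)*(½)*(-1) - 57) + 44)² = (√(-¼ - 57) + 44)² = (√(-229/4) + 44)² = (I*√229/2 + 44)² = (44 + I*√229/2)²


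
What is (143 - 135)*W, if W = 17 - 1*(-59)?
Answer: 608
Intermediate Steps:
W = 76 (W = 17 + 59 = 76)
(143 - 135)*W = (143 - 135)*76 = 8*76 = 608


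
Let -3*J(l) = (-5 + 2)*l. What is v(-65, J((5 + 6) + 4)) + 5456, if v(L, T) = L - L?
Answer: 5456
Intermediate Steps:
J(l) = l (J(l) = -(-5 + 2)*l/3 = -(-1)*l = l)
v(L, T) = 0
v(-65, J((5 + 6) + 4)) + 5456 = 0 + 5456 = 5456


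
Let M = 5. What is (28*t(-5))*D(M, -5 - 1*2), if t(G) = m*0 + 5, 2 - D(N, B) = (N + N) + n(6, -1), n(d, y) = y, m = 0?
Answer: -980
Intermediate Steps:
D(N, B) = 3 - 2*N (D(N, B) = 2 - ((N + N) - 1) = 2 - (2*N - 1) = 2 - (-1 + 2*N) = 2 + (1 - 2*N) = 3 - 2*N)
t(G) = 5 (t(G) = 0*0 + 5 = 0 + 5 = 5)
(28*t(-5))*D(M, -5 - 1*2) = (28*5)*(3 - 2*5) = 140*(3 - 10) = 140*(-7) = -980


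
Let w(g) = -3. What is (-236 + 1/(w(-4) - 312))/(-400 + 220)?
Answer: 74341/56700 ≈ 1.3111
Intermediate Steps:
(-236 + 1/(w(-4) - 312))/(-400 + 220) = (-236 + 1/(-3 - 312))/(-400 + 220) = (-236 + 1/(-315))/(-180) = (-236 - 1/315)*(-1/180) = -74341/315*(-1/180) = 74341/56700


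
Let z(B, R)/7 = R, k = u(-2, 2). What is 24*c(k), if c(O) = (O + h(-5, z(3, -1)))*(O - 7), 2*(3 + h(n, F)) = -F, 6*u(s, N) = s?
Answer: -88/3 ≈ -29.333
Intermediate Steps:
u(s, N) = s/6
k = -1/3 (k = (1/6)*(-2) = -1/3 ≈ -0.33333)
z(B, R) = 7*R
h(n, F) = -3 - F/2 (h(n, F) = -3 + (-F)/2 = -3 - F/2)
c(O) = (1/2 + O)*(-7 + O) (c(O) = (O + (-3 - 7*(-1)/2))*(O - 7) = (O + (-3 - 1/2*(-7)))*(-7 + O) = (O + (-3 + 7/2))*(-7 + O) = (O + 1/2)*(-7 + O) = (1/2 + O)*(-7 + O))
24*c(k) = 24*(-7/2 + (-1/3)**2 - 13/2*(-1/3)) = 24*(-7/2 + 1/9 + 13/6) = 24*(-11/9) = -88/3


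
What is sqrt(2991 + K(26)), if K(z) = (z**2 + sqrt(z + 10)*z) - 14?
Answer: sqrt(3809) ≈ 61.717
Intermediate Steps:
K(z) = -14 + z**2 + z*sqrt(10 + z) (K(z) = (z**2 + sqrt(10 + z)*z) - 14 = (z**2 + z*sqrt(10 + z)) - 14 = -14 + z**2 + z*sqrt(10 + z))
sqrt(2991 + K(26)) = sqrt(2991 + (-14 + 26**2 + 26*sqrt(10 + 26))) = sqrt(2991 + (-14 + 676 + 26*sqrt(36))) = sqrt(2991 + (-14 + 676 + 26*6)) = sqrt(2991 + (-14 + 676 + 156)) = sqrt(2991 + 818) = sqrt(3809)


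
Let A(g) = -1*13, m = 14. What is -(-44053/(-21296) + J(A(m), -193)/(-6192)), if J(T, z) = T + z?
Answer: -17322697/8241552 ≈ -2.1019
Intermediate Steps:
A(g) = -13
-(-44053/(-21296) + J(A(m), -193)/(-6192)) = -(-44053/(-21296) + (-13 - 193)/(-6192)) = -(-44053*(-1/21296) - 206*(-1/6192)) = -(44053/21296 + 103/3096) = -1*17322697/8241552 = -17322697/8241552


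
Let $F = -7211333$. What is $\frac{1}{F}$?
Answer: $- \frac{1}{7211333} \approx -1.3867 \cdot 10^{-7}$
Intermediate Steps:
$\frac{1}{F} = \frac{1}{-7211333} = - \frac{1}{7211333}$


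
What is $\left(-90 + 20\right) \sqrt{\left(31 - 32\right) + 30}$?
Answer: $- 70 \sqrt{29} \approx -376.96$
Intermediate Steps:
$\left(-90 + 20\right) \sqrt{\left(31 - 32\right) + 30} = - 70 \sqrt{-1 + 30} = - 70 \sqrt{29}$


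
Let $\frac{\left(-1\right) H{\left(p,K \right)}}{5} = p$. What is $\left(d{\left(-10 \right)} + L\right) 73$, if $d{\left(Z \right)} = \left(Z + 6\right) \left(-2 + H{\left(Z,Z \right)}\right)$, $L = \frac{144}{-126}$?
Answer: $- \frac{98696}{7} \approx -14099.0$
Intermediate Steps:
$L = - \frac{8}{7}$ ($L = 144 \left(- \frac{1}{126}\right) = - \frac{8}{7} \approx -1.1429$)
$H{\left(p,K \right)} = - 5 p$
$d{\left(Z \right)} = \left(-2 - 5 Z\right) \left(6 + Z\right)$ ($d{\left(Z \right)} = \left(Z + 6\right) \left(-2 - 5 Z\right) = \left(6 + Z\right) \left(-2 - 5 Z\right) = \left(-2 - 5 Z\right) \left(6 + Z\right)$)
$\left(d{\left(-10 \right)} + L\right) 73 = \left(\left(-12 - -320 - 5 \left(-10\right)^{2}\right) - \frac{8}{7}\right) 73 = \left(\left(-12 + 320 - 500\right) - \frac{8}{7}\right) 73 = \left(-192 - \frac{8}{7}\right) 73 = \left(- \frac{1352}{7}\right) 73 = - \frac{98696}{7}$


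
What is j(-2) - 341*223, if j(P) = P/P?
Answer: -76042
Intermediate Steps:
j(P) = 1
j(-2) - 341*223 = 1 - 341*223 = 1 - 76043 = -76042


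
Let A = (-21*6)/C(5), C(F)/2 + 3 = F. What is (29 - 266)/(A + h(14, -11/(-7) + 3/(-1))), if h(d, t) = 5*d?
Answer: -474/77 ≈ -6.1558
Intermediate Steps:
C(F) = -6 + 2*F
A = -63/2 (A = (-21*6)/(-6 + 2*5) = -126/(-6 + 10) = -126/4 = -126*1/4 = -63/2 ≈ -31.500)
(29 - 266)/(A + h(14, -11/(-7) + 3/(-1))) = (29 - 266)/(-63/2 + 5*14) = -237/(-63/2 + 70) = -237/77/2 = -237*2/77 = -474/77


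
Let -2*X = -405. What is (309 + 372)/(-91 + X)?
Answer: 1362/223 ≈ 6.1076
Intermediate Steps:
X = 405/2 (X = -1/2*(-405) = 405/2 ≈ 202.50)
(309 + 372)/(-91 + X) = (309 + 372)/(-91 + 405/2) = 681/(223/2) = 681*(2/223) = 1362/223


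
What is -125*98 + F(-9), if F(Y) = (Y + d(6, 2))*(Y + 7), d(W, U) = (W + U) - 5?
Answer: -12238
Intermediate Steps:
d(W, U) = -5 + U + W (d(W, U) = (U + W) - 5 = -5 + U + W)
F(Y) = (3 + Y)*(7 + Y) (F(Y) = (Y + (-5 + 2 + 6))*(Y + 7) = (Y + 3)*(7 + Y) = (3 + Y)*(7 + Y))
-125*98 + F(-9) = -125*98 + (21 + (-9)² + 10*(-9)) = -12250 + (21 + 81 - 90) = -12250 + 12 = -12238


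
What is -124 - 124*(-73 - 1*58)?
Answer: 16120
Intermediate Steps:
-124 - 124*(-73 - 1*58) = -124 - 124*(-73 - 58) = -124 - 124*(-131) = -124 + 16244 = 16120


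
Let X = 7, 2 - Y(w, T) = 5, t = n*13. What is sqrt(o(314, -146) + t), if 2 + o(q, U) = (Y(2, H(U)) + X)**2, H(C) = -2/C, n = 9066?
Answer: 4*sqrt(7367) ≈ 343.32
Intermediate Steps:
t = 117858 (t = 9066*13 = 117858)
Y(w, T) = -3 (Y(w, T) = 2 - 1*5 = 2 - 5 = -3)
o(q, U) = 14 (o(q, U) = -2 + (-3 + 7)**2 = -2 + 4**2 = -2 + 16 = 14)
sqrt(o(314, -146) + t) = sqrt(14 + 117858) = sqrt(117872) = 4*sqrt(7367)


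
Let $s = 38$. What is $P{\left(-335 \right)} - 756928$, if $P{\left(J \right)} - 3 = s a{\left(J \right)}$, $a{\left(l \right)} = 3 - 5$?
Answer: $-757001$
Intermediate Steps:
$a{\left(l \right)} = -2$ ($a{\left(l \right)} = 3 - 5 = -2$)
$P{\left(J \right)} = -73$ ($P{\left(J \right)} = 3 + 38 \left(-2\right) = 3 - 76 = -73$)
$P{\left(-335 \right)} - 756928 = -73 - 756928 = -757001$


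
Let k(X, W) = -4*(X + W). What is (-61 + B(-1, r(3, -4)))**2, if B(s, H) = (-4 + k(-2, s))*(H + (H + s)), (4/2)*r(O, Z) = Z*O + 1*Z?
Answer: 38809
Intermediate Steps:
r(O, Z) = Z/2 + O*Z/2 (r(O, Z) = (Z*O + 1*Z)/2 = (O*Z + Z)/2 = (Z + O*Z)/2 = Z/2 + O*Z/2)
k(X, W) = -4*W - 4*X (k(X, W) = -4*(W + X) = -4*W - 4*X)
B(s, H) = (4 - 4*s)*(s + 2*H) (B(s, H) = (-4 + (-4*s - 4*(-2)))*(H + (H + s)) = (-4 + (-4*s + 8))*(s + 2*H) = (-4 + (8 - 4*s))*(s + 2*H) = (4 - 4*s)*(s + 2*H))
(-61 + B(-1, r(3, -4)))**2 = (-61 + (-4*(-1)**2 + 4*(-1) + 8*((1/2)*(-4)*(1 + 3)) - 8*(1/2)*(-4)*(1 + 3)*(-1)))**2 = (-61 + (-4*1 - 4 + 8*((1/2)*(-4)*4) - 8*(1/2)*(-4)*4*(-1)))**2 = (-61 + (-4 - 4 + 8*(-8) - 8*(-8)*(-1)))**2 = (-61 + (-4 - 4 - 64 - 64))**2 = (-61 - 136)**2 = (-197)**2 = 38809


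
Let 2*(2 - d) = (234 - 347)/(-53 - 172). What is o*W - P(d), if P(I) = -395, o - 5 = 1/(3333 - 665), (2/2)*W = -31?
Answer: 640289/2668 ≈ 239.99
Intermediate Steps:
W = -31
o = 13341/2668 (o = 5 + 1/(3333 - 665) = 5 + 1/2668 = 13341/2668 ≈ 5.0004)
d = 787/450 (d = 2 - (234 - 347)/(2*(-53 - 172)) = 2 - (-113)/(2*(-225)) = 2 - (-113)*(-1)/(2*225) = 2 - ½*113/225 = 2 - 113/450 = 787/450 ≈ 1.7489)
o*W - P(d) = (13341/2668)*(-31) - 1*(-395) = -413571/2668 + 395 = 640289/2668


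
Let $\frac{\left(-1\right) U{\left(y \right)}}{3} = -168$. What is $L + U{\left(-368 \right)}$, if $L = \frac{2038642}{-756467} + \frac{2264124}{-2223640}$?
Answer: $\frac{210384410018183}{420527569970} \approx 500.29$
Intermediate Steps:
$L = - \frac{1561485246697}{420527569970}$ ($L = 2038642 \left(- \frac{1}{756467}\right) + 2264124 \left(- \frac{1}{2223640}\right) = - \frac{2038642}{756467} - \frac{566031}{555910} = - \frac{1561485246697}{420527569970} \approx -3.7132$)
$U{\left(y \right)} = 504$ ($U{\left(y \right)} = \left(-3\right) \left(-168\right) = 504$)
$L + U{\left(-368 \right)} = - \frac{1561485246697}{420527569970} + 504 = \frac{210384410018183}{420527569970}$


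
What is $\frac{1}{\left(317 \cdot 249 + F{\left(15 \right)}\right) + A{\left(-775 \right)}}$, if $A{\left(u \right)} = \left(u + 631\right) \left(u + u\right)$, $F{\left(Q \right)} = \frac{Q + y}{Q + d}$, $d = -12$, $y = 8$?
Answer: $\frac{3}{906422} \approx 3.3097 \cdot 10^{-6}$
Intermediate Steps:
$F{\left(Q \right)} = \frac{8 + Q}{-12 + Q}$ ($F{\left(Q \right)} = \frac{Q + 8}{Q - 12} = \frac{8 + Q}{-12 + Q}$)
$A{\left(u \right)} = 2 u \left(631 + u\right)$ ($A{\left(u \right)} = \left(631 + u\right) 2 u = 2 u \left(631 + u\right)$)
$\frac{1}{\left(317 \cdot 249 + F{\left(15 \right)}\right) + A{\left(-775 \right)}} = \frac{1}{\left(317 \cdot 249 + \frac{8 + 15}{-12 + 15}\right) + 2 \left(-775\right) \left(631 - 775\right)} = \frac{1}{\left(78933 + \frac{1}{3} \cdot 23\right) + 2 \left(-775\right) \left(-144\right)} = \frac{1}{\left(78933 + \frac{1}{3} \cdot 23\right) + 223200} = \frac{1}{\left(78933 + \frac{23}{3}\right) + 223200} = \frac{1}{\frac{236822}{3} + 223200} = \frac{1}{\frac{906422}{3}} = \frac{3}{906422}$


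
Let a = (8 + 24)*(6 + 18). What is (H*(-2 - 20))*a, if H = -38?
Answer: 642048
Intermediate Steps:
a = 768 (a = 32*24 = 768)
(H*(-2 - 20))*a = -38*(-2 - 20)*768 = -38*(-22)*768 = 836*768 = 642048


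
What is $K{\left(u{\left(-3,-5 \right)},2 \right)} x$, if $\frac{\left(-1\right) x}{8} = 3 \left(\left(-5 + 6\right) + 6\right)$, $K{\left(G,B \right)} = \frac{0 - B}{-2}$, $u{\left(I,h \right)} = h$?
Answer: $-168$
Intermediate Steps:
$K{\left(G,B \right)} = \frac{B}{2}$ ($K{\left(G,B \right)} = - B \left(- \frac{1}{2}\right) = \frac{B}{2}$)
$x = -168$ ($x = - 8 \cdot 3 \left(\left(-5 + 6\right) + 6\right) = - 8 \cdot 3 \left(1 + 6\right) = - 8 \cdot 3 \cdot 7 = \left(-8\right) 21 = -168$)
$K{\left(u{\left(-3,-5 \right)},2 \right)} x = \frac{1}{2} \cdot 2 \left(-168\right) = 1 \left(-168\right) = -168$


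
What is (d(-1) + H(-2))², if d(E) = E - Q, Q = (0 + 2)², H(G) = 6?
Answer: 1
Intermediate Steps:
Q = 4 (Q = 2² = 4)
d(E) = -4 + E (d(E) = E - 1*4 = E - 4 = -4 + E)
(d(-1) + H(-2))² = ((-4 - 1) + 6)² = (-5 + 6)² = 1² = 1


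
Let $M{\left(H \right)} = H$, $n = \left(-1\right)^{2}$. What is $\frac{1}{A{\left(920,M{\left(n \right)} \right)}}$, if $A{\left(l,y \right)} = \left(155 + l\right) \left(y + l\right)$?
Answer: $\frac{1}{990075} \approx 1.01 \cdot 10^{-6}$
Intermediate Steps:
$n = 1$
$A{\left(l,y \right)} = \left(155 + l\right) \left(l + y\right)$
$\frac{1}{A{\left(920,M{\left(n \right)} \right)}} = \frac{1}{920^{2} + 155 \cdot 920 + 155 \cdot 1 + 920 \cdot 1} = \frac{1}{846400 + 142600 + 155 + 920} = \frac{1}{990075}$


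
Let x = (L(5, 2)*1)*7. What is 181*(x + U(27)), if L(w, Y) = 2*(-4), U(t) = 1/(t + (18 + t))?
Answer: -729611/72 ≈ -10133.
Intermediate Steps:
U(t) = 1/(18 + 2*t)
L(w, Y) = -8
x = -56 (x = -8*1*7 = -8*7 = -56)
181*(x + U(27)) = 181*(-56 + 1/(2*(9 + 27))) = 181*(-56 + (½)/36) = 181*(-56 + (½)*(1/36)) = 181*(-56 + 1/72) = 181*(-4031/72) = -729611/72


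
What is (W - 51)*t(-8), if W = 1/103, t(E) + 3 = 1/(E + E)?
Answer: 64337/412 ≈ 156.16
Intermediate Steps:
t(E) = -3 + 1/(2*E) (t(E) = -3 + 1/(E + E) = -3 + 1/(2*E))
W = 1/103 ≈ 0.0097087
(W - 51)*t(-8) = (1/103 - 51)*(-3 + (½)/(-8)) = -5252*(-3 + (½)*(-⅛))/103 = -5252*(-3 - 1/16)/103 = -5252/103*(-49/16) = 64337/412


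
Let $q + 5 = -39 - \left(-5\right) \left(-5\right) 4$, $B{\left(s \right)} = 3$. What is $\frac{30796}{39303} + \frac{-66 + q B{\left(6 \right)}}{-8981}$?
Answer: $\frac{296151770}{352980243} \approx 0.839$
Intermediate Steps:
$q = -144$ ($q = -5 - \left(39 + \left(-5\right) \left(-5\right) 4\right) = -5 - \left(39 + 25 \cdot 4\right) = -5 - 139 = -144$)
$\frac{30796}{39303} + \frac{-66 + q B{\left(6 \right)}}{-8981} = \frac{30796}{39303} + \frac{-66 - 432}{-8981} = 30796 \cdot \frac{1}{39303} + \left(-66 - 432\right) \left(- \frac{1}{8981}\right) = \frac{30796}{39303} - - \frac{498}{8981} = \frac{30796}{39303} + \frac{498}{8981} = \frac{296151770}{352980243}$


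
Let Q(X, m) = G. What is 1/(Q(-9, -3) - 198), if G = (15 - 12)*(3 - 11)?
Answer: -1/222 ≈ -0.0045045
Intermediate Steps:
G = -24 (G = 3*(-8) = -24)
Q(X, m) = -24
1/(Q(-9, -3) - 198) = 1/(-24 - 198) = 1/(-222) = -1/222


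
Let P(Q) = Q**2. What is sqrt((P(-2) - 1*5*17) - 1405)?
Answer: I*sqrt(1486) ≈ 38.549*I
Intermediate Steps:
sqrt((P(-2) - 1*5*17) - 1405) = sqrt(((-2)**2 - 1*5*17) - 1405) = sqrt((4 - 5*17) - 1405) = sqrt((4 - 85) - 1405) = sqrt(-81 - 1405) = sqrt(-1486) = I*sqrt(1486)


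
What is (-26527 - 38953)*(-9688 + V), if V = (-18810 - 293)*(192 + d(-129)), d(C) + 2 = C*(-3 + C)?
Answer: 21538018298160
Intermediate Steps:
d(C) = -2 + C*(-3 + C)
V = -328915454 (V = (-18810 - 293)*(192 + (-2 + (-129)² - 3*(-129))) = -19103*(192 + (-2 + 16641 + 387)) = -19103*(192 + 17026) = -19103*17218 = -328915454)
(-26527 - 38953)*(-9688 + V) = (-26527 - 38953)*(-9688 - 328915454) = -65480*(-328925142) = 21538018298160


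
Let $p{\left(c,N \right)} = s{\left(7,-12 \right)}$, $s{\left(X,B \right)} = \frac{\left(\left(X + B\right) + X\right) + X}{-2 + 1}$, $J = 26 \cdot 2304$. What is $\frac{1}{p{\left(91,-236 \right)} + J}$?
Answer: $\frac{1}{59895} \approx 1.6696 \cdot 10^{-5}$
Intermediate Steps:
$J = 59904$
$s{\left(X,B \right)} = - B - 3 X$ ($s{\left(X,B \right)} = \frac{\left(\left(B + X\right) + X\right) + X}{-1} = \left(\left(B + 2 X\right) + X\right) \left(-1\right) = \left(B + 3 X\right) \left(-1\right) = - B - 3 X$)
$p{\left(c,N \right)} = -9$ ($p{\left(c,N \right)} = \left(-1\right) \left(-12\right) - 21 = 12 - 21 = -9$)
$\frac{1}{p{\left(91,-236 \right)} + J} = \frac{1}{-9 + 59904} = \frac{1}{59895}$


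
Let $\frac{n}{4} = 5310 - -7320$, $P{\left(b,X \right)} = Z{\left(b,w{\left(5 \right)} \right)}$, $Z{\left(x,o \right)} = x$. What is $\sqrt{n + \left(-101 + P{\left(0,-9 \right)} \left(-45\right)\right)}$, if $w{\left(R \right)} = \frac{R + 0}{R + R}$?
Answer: $\sqrt{50419} \approx 224.54$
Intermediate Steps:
$w{\left(R \right)} = \frac{1}{2}$ ($w{\left(R \right)} = \frac{R}{2 R} = R \frac{1}{2 R} = \frac{1}{2}$)
$P{\left(b,X \right)} = b$
$n = 50520$ ($n = 4 \left(5310 - -7320\right) = 4 \left(5310 + 7320\right) = 4 \cdot 12630 = 50520$)
$\sqrt{n + \left(-101 + P{\left(0,-9 \right)} \left(-45\right)\right)} = \sqrt{50520 + \left(-101 + 0 \left(-45\right)\right)} = \sqrt{50520 + \left(-101 + 0\right)} = \sqrt{50520 - 101} = \sqrt{50419}$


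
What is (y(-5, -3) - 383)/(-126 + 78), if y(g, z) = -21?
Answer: 101/12 ≈ 8.4167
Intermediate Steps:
(y(-5, -3) - 383)/(-126 + 78) = (-21 - 383)/(-126 + 78) = -404/(-48) = -404*(-1/48) = 101/12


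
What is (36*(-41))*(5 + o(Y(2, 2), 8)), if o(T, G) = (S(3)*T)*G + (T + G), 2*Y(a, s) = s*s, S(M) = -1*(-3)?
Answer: -92988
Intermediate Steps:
S(M) = 3
Y(a, s) = s²/2 (Y(a, s) = (s*s)/2 = s²/2)
o(T, G) = G + T + 3*G*T (o(T, G) = (3*T)*G + (T + G) = 3*G*T + (G + T) = G + T + 3*G*T)
(36*(-41))*(5 + o(Y(2, 2), 8)) = (36*(-41))*(5 + (8 + (½)*2² + 3*8*((½)*2²))) = -1476*(5 + (8 + (½)*4 + 3*8*((½)*4))) = -1476*(5 + (8 + 2 + 3*8*2)) = -1476*(5 + (8 + 2 + 48)) = -1476*(5 + 58) = -1476*63 = -92988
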